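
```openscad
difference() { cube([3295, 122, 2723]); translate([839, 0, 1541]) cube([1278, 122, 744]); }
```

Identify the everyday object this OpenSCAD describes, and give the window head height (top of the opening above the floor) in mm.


A wall with a window opening. The window head height is 2285 mm.

A wall with a rectangular opening subtracted — a window. Sill at z = 1541, opening 744 mm tall, so the head is at 1541 + 744 = 2285 mm.


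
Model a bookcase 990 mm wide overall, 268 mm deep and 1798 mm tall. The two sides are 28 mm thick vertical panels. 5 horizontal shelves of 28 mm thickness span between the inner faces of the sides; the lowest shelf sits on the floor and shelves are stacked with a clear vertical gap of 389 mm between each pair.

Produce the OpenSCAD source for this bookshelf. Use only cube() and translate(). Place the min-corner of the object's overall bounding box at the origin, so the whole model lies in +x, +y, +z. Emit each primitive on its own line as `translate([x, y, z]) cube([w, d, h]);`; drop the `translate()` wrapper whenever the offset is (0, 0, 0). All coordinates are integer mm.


cube([28, 268, 1798]);
translate([962, 0, 0]) cube([28, 268, 1798]);
translate([28, 0, 0]) cube([934, 268, 28]);
translate([28, 0, 417]) cube([934, 268, 28]);
translate([28, 0, 834]) cube([934, 268, 28]);
translate([28, 0, 1251]) cube([934, 268, 28]);
translate([28, 0, 1668]) cube([934, 268, 28]);


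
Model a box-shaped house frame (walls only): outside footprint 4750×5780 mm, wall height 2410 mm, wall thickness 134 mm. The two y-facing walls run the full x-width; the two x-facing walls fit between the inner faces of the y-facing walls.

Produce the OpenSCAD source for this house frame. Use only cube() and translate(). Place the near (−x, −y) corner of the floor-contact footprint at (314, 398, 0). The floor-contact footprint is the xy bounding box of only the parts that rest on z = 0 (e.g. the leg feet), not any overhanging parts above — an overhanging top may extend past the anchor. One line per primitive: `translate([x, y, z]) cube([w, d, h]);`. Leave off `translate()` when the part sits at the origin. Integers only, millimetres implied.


translate([314, 398, 0]) cube([4750, 134, 2410]);
translate([314, 6044, 0]) cube([4750, 134, 2410]);
translate([314, 532, 0]) cube([134, 5512, 2410]);
translate([4930, 532, 0]) cube([134, 5512, 2410]);


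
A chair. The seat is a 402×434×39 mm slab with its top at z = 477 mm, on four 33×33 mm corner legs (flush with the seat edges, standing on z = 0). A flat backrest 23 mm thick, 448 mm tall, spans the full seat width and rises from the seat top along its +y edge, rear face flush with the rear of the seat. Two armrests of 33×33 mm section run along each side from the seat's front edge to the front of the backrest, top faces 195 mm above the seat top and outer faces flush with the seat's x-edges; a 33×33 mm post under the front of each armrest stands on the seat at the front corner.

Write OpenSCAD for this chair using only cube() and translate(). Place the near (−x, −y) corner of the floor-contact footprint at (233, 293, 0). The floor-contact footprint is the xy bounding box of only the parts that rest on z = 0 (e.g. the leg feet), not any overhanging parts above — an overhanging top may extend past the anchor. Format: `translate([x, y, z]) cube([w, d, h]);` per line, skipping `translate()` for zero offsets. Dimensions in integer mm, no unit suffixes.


translate([233, 293, 438]) cube([402, 434, 39]);
translate([233, 293, 0]) cube([33, 33, 438]);
translate([602, 293, 0]) cube([33, 33, 438]);
translate([233, 694, 0]) cube([33, 33, 438]);
translate([602, 694, 0]) cube([33, 33, 438]);
translate([233, 704, 477]) cube([402, 23, 448]);
translate([233, 293, 639]) cube([33, 411, 33]);
translate([602, 293, 639]) cube([33, 411, 33]);
translate([233, 293, 477]) cube([33, 33, 162]);
translate([602, 293, 477]) cube([33, 33, 162]);


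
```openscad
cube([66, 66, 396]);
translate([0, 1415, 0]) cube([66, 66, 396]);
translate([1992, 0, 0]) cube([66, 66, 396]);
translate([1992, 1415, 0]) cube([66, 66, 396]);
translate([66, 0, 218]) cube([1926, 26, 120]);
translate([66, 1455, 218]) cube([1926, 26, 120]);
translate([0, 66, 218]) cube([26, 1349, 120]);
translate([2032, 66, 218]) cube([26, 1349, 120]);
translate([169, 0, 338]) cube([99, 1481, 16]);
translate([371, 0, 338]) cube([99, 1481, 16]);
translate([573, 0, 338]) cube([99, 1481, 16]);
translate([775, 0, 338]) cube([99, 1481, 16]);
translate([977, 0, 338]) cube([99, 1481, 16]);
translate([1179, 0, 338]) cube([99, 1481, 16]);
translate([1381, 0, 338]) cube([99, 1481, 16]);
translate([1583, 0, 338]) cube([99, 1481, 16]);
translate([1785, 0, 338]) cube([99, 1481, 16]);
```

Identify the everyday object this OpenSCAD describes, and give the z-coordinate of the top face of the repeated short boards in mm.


A bed frame. The slat-top height is 354 mm.

Four posts, four rails, and a row of slats — a bed frame. Slats sit on the rails at z = 218 + 120 = 338; with slat thickness 16, the top is 354 mm.


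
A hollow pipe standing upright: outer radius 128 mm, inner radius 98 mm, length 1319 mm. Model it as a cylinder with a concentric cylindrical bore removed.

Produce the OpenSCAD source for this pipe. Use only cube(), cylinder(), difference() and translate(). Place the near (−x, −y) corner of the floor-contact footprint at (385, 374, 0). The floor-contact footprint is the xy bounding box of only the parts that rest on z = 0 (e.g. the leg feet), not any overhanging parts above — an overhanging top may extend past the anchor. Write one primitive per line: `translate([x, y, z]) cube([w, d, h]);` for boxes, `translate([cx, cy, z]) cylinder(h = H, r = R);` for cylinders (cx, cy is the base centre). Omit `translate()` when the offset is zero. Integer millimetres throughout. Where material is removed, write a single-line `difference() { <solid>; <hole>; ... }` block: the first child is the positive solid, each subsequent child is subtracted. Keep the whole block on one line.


difference() { translate([513, 502, 0]) cylinder(h = 1319, r = 128); translate([513, 502, 0]) cylinder(h = 1319, r = 98); }


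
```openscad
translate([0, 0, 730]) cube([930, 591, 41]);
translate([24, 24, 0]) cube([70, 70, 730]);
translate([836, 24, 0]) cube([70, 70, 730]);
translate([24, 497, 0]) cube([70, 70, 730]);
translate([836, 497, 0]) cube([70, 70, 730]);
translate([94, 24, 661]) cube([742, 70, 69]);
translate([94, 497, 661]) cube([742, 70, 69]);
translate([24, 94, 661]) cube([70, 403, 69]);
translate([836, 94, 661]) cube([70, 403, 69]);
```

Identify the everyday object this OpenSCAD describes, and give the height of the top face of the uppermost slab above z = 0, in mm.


A table. The table height is 771 mm.

A 930×591×41 slab sits at z = 730 on four 70 mm square posts — a table. The top surface is at 730 + 41 = 771 mm.


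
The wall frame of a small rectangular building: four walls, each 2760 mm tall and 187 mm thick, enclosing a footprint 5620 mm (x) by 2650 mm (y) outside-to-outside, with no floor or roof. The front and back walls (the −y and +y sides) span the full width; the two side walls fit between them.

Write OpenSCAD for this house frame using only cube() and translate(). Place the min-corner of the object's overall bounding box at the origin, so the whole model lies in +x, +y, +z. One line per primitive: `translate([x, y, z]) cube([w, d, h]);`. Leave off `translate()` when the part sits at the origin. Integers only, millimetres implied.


cube([5620, 187, 2760]);
translate([0, 2463, 0]) cube([5620, 187, 2760]);
translate([0, 187, 0]) cube([187, 2276, 2760]);
translate([5433, 187, 0]) cube([187, 2276, 2760]);


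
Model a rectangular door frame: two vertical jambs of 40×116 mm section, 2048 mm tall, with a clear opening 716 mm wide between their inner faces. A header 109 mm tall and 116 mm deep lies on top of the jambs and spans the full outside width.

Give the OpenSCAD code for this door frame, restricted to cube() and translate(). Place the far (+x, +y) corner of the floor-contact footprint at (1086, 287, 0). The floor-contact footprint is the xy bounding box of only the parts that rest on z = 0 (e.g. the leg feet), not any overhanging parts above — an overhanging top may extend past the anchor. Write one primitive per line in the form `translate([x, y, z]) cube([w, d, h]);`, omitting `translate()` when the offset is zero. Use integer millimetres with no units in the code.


translate([290, 171, 0]) cube([40, 116, 2048]);
translate([1046, 171, 0]) cube([40, 116, 2048]);
translate([290, 171, 2048]) cube([796, 116, 109]);


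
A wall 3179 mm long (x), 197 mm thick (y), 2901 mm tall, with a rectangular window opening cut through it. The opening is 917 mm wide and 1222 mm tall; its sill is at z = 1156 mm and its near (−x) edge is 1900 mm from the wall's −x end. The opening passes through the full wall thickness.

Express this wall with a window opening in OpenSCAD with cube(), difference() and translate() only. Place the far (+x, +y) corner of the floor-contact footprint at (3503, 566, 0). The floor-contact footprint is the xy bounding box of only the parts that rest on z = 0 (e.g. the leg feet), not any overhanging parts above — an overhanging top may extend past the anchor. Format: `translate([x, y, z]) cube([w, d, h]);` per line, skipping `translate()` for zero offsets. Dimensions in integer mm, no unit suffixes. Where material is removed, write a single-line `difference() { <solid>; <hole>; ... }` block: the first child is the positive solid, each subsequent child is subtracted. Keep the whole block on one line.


difference() { translate([324, 369, 0]) cube([3179, 197, 2901]); translate([2224, 369, 1156]) cube([917, 197, 1222]); }


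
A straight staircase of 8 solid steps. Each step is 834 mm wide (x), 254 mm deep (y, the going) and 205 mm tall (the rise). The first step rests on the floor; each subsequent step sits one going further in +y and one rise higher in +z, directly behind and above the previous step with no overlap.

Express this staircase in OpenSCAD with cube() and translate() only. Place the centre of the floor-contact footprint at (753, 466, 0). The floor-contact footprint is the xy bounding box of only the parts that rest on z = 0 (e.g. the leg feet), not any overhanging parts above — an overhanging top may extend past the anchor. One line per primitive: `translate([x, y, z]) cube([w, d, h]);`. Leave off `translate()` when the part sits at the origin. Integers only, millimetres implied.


translate([336, 339, 0]) cube([834, 254, 205]);
translate([336, 593, 205]) cube([834, 254, 205]);
translate([336, 847, 410]) cube([834, 254, 205]);
translate([336, 1101, 615]) cube([834, 254, 205]);
translate([336, 1355, 820]) cube([834, 254, 205]);
translate([336, 1609, 1025]) cube([834, 254, 205]);
translate([336, 1863, 1230]) cube([834, 254, 205]);
translate([336, 2117, 1435]) cube([834, 254, 205]);


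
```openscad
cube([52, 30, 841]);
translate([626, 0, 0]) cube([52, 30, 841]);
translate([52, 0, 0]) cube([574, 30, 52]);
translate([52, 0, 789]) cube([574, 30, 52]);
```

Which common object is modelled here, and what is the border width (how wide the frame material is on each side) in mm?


A picture frame. The border width is 52 mm.

Four thin pieces enclosing a rectangular opening — a picture frame. The two full-height stiles are 841 mm tall; the top rail sits at z = 789 and is 52 mm tall, so the border above the opening is 841 − 789 = 52 mm, matching the stile x-width.


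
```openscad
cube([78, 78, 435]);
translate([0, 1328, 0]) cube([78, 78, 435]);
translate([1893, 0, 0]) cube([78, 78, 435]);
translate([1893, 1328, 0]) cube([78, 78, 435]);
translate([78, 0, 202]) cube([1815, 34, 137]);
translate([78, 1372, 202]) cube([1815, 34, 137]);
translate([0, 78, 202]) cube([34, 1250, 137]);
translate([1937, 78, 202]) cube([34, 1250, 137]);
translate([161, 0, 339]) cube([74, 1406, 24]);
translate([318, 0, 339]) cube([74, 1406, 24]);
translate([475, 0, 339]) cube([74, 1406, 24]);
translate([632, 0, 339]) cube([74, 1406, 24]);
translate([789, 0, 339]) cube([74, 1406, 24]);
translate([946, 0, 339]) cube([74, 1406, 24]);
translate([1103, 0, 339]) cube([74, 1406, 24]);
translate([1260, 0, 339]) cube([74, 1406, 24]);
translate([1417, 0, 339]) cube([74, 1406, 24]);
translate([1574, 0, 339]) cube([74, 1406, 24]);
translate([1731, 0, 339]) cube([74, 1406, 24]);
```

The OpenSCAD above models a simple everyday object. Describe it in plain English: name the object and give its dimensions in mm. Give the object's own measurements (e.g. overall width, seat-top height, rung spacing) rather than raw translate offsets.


A bed frame 1971 mm long (x) by 1406 mm wide (y). Four 78×78 mm corner posts, 435 mm tall, at the corners of the footprint. Four rails of 34 mm thickness and 137 mm height run between adjacent posts with their undersides at z = 202 mm, their outer faces flush with the outside of the frame (the two x-running rails run between the posts' inner faces; the two y-running rails run between the posts' inner faces). 11 slats, each 74 mm wide (x) and 24 mm thick, lie across the top of the two x-running rails, running the full 1406 mm width of the frame in y; along x they sit between the end posts with a 83 mm gap after the −x posts and between neighbouring slats, leaving 88 mm before the +x posts.


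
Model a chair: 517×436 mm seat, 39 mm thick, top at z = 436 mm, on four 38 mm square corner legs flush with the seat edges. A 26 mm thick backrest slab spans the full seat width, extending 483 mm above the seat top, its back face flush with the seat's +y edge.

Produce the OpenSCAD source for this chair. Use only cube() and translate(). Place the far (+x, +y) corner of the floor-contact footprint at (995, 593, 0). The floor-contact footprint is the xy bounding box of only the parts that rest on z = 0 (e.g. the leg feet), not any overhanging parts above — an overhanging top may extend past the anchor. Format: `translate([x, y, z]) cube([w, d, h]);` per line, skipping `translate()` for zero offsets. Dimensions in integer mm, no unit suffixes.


translate([478, 157, 397]) cube([517, 436, 39]);
translate([478, 157, 0]) cube([38, 38, 397]);
translate([957, 157, 0]) cube([38, 38, 397]);
translate([478, 555, 0]) cube([38, 38, 397]);
translate([957, 555, 0]) cube([38, 38, 397]);
translate([478, 567, 436]) cube([517, 26, 483]);


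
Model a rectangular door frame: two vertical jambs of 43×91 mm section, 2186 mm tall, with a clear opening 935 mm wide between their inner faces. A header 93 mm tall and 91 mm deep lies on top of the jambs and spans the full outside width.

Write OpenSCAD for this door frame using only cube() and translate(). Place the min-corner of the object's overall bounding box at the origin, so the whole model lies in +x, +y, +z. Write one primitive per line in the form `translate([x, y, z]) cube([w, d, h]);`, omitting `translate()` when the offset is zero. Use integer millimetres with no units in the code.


cube([43, 91, 2186]);
translate([978, 0, 0]) cube([43, 91, 2186]);
translate([0, 0, 2186]) cube([1021, 91, 93]);


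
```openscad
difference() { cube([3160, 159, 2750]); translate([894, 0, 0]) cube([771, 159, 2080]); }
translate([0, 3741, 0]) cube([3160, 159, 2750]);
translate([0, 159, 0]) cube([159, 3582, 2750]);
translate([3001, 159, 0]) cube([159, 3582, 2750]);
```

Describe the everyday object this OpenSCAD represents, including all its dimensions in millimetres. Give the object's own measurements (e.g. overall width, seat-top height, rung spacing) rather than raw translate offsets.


A single room: four walls, each 2750 mm tall and 159 mm thick, enclosing an outside footprint 3160×3900 mm (x × y), no floor or roof. The front and back walls (−y and +y sides) run the full x-width; the side walls fit between their inner faces. A door opening 771 mm wide and 2080 mm tall is cut through the front wall from the floor up, its −x edge 894 mm from the wall's −x end.


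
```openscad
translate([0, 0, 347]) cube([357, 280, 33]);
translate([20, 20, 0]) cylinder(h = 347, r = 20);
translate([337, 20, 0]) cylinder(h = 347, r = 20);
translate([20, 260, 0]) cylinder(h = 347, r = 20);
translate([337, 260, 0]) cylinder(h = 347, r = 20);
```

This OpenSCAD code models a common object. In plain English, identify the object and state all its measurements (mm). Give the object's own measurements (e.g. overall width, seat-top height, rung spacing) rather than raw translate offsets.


A four-legged stool. The seat is a 357×280×33 mm slab whose top surface is at z = 380 mm; four round legs, each 40 mm in diameter, run from the floor (z = 0) to the underside of the seat, each leg's axis is inset half a diameter from the nearest pair of seat edges (so the leg's bounding box is flush with the corner).


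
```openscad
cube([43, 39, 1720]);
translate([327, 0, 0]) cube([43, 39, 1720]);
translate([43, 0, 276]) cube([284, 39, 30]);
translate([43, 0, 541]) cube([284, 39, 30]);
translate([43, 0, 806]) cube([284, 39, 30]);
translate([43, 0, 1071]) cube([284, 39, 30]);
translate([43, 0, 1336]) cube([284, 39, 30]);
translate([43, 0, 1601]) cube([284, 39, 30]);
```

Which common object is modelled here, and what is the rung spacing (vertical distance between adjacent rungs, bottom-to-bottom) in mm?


A ladder. The rung spacing is 265 mm.

Two tall 43×39 posts with 6 short bars between them — a ladder. Adjacent rungs sit at z = 276 and z = 541, so the spacing is 541 − 276 = 265 mm.


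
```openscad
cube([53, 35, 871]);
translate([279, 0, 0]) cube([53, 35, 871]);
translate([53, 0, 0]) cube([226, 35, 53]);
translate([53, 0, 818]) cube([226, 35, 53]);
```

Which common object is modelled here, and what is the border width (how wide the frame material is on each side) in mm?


A picture frame. The border width is 53 mm.

Four thin pieces enclosing a rectangular opening — a picture frame. The two full-height stiles are 871 mm tall; the top rail sits at z = 818 and is 53 mm tall, so the border above the opening is 871 − 818 = 53 mm, matching the stile x-width.


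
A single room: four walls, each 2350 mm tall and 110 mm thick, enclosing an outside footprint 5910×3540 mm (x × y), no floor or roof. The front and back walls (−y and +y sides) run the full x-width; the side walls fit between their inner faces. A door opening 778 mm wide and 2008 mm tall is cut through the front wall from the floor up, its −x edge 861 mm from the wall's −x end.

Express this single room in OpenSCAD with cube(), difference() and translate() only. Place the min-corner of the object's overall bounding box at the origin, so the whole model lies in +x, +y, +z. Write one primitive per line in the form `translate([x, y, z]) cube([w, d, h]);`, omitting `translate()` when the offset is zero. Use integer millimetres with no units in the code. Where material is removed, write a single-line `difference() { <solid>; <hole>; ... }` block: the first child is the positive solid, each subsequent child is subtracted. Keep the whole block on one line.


difference() { cube([5910, 110, 2350]); translate([861, 0, 0]) cube([778, 110, 2008]); }
translate([0, 3430, 0]) cube([5910, 110, 2350]);
translate([0, 110, 0]) cube([110, 3320, 2350]);
translate([5800, 110, 0]) cube([110, 3320, 2350]);


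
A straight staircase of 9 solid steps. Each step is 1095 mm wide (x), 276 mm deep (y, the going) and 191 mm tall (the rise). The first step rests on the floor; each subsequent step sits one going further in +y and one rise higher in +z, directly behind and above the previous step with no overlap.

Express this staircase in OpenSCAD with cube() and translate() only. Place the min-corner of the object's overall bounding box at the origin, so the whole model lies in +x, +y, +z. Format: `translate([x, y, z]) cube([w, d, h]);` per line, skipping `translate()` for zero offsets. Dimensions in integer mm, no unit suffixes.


cube([1095, 276, 191]);
translate([0, 276, 191]) cube([1095, 276, 191]);
translate([0, 552, 382]) cube([1095, 276, 191]);
translate([0, 828, 573]) cube([1095, 276, 191]);
translate([0, 1104, 764]) cube([1095, 276, 191]);
translate([0, 1380, 955]) cube([1095, 276, 191]);
translate([0, 1656, 1146]) cube([1095, 276, 191]);
translate([0, 1932, 1337]) cube([1095, 276, 191]);
translate([0, 2208, 1528]) cube([1095, 276, 191]);


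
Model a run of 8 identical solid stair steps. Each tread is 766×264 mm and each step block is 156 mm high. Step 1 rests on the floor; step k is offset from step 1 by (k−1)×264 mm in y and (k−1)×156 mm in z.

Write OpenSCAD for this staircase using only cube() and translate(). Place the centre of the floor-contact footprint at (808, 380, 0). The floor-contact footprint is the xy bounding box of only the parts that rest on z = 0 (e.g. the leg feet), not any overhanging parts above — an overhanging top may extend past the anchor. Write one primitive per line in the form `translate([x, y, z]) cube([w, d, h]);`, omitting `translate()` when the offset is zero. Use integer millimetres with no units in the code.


translate([425, 248, 0]) cube([766, 264, 156]);
translate([425, 512, 156]) cube([766, 264, 156]);
translate([425, 776, 312]) cube([766, 264, 156]);
translate([425, 1040, 468]) cube([766, 264, 156]);
translate([425, 1304, 624]) cube([766, 264, 156]);
translate([425, 1568, 780]) cube([766, 264, 156]);
translate([425, 1832, 936]) cube([766, 264, 156]);
translate([425, 2096, 1092]) cube([766, 264, 156]);


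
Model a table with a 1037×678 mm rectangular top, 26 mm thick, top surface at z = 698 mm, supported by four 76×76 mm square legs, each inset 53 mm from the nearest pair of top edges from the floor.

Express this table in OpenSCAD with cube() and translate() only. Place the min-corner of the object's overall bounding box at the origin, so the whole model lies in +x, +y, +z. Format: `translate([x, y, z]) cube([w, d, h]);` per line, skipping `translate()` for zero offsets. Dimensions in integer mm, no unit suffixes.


translate([0, 0, 672]) cube([1037, 678, 26]);
translate([53, 53, 0]) cube([76, 76, 672]);
translate([908, 53, 0]) cube([76, 76, 672]);
translate([53, 549, 0]) cube([76, 76, 672]);
translate([908, 549, 0]) cube([76, 76, 672]);


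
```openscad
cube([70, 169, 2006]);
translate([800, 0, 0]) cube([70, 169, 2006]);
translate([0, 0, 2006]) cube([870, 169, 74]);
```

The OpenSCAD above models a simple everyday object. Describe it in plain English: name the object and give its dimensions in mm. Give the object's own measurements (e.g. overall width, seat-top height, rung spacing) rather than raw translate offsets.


A door frame. The clear opening is 730 mm wide and 2006 mm high. Two 70 mm wide jambs, 169 mm deep, stand either side of the opening from the floor to the top of the opening. A 74 mm thick head sits across the top of both jambs, spanning the full outside width of the frame.


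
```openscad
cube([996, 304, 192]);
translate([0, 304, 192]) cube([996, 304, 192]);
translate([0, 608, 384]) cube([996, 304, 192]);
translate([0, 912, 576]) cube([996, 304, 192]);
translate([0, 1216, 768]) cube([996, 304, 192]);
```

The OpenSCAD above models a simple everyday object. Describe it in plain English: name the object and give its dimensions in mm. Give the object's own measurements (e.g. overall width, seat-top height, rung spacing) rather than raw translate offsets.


A straight staircase of 5 solid steps. Each step is 996 mm wide (x), 304 mm deep (y, the going) and 192 mm tall (the rise). The first step rests on the floor; each subsequent step sits one going further in +y and one rise higher in +z, directly behind and above the previous step with no overlap.


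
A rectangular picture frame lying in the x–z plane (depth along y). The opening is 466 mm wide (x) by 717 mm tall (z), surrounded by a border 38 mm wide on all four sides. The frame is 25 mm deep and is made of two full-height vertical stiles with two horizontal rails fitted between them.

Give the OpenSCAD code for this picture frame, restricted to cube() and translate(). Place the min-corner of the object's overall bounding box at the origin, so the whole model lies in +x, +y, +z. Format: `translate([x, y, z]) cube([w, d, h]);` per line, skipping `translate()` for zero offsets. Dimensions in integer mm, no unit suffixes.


cube([38, 25, 793]);
translate([504, 0, 0]) cube([38, 25, 793]);
translate([38, 0, 0]) cube([466, 25, 38]);
translate([38, 0, 755]) cube([466, 25, 38]);


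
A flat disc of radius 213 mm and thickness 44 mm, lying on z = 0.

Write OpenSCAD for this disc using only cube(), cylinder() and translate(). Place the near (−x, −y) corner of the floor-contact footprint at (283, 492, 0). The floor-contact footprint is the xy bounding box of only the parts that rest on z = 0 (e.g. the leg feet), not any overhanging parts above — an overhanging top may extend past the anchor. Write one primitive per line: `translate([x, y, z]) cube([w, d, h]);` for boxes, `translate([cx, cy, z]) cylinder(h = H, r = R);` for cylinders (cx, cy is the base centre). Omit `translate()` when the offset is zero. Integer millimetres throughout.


translate([496, 705, 0]) cylinder(h = 44, r = 213);


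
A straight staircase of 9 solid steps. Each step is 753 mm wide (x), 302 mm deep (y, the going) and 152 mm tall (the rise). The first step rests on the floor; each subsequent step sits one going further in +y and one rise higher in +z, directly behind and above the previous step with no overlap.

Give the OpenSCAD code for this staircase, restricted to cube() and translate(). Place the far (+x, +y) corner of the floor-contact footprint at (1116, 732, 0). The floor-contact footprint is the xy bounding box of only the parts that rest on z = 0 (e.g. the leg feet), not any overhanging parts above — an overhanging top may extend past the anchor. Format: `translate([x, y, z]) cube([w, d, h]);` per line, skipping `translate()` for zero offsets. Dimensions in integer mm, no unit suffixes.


translate([363, 430, 0]) cube([753, 302, 152]);
translate([363, 732, 152]) cube([753, 302, 152]);
translate([363, 1034, 304]) cube([753, 302, 152]);
translate([363, 1336, 456]) cube([753, 302, 152]);
translate([363, 1638, 608]) cube([753, 302, 152]);
translate([363, 1940, 760]) cube([753, 302, 152]);
translate([363, 2242, 912]) cube([753, 302, 152]);
translate([363, 2544, 1064]) cube([753, 302, 152]);
translate([363, 2846, 1216]) cube([753, 302, 152]);


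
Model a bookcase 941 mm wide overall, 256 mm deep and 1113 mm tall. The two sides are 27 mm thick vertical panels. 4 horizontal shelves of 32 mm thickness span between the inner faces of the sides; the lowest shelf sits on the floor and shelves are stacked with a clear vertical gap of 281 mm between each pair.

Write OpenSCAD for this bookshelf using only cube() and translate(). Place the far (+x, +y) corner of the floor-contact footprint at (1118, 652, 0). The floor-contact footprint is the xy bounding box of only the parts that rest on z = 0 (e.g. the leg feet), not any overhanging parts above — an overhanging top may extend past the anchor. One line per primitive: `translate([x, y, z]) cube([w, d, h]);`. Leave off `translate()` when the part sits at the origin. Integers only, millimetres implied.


translate([177, 396, 0]) cube([27, 256, 1113]);
translate([1091, 396, 0]) cube([27, 256, 1113]);
translate([204, 396, 0]) cube([887, 256, 32]);
translate([204, 396, 313]) cube([887, 256, 32]);
translate([204, 396, 626]) cube([887, 256, 32]);
translate([204, 396, 939]) cube([887, 256, 32]);


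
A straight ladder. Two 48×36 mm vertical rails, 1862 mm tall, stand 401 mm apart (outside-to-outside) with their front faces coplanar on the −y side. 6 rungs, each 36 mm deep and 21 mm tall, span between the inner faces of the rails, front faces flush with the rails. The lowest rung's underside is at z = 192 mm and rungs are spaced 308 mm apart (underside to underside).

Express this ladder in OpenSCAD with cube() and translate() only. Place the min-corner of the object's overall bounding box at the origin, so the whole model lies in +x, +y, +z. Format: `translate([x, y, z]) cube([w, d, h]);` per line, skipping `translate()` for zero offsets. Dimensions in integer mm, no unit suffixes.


cube([48, 36, 1862]);
translate([353, 0, 0]) cube([48, 36, 1862]);
translate([48, 0, 192]) cube([305, 36, 21]);
translate([48, 0, 500]) cube([305, 36, 21]);
translate([48, 0, 808]) cube([305, 36, 21]);
translate([48, 0, 1116]) cube([305, 36, 21]);
translate([48, 0, 1424]) cube([305, 36, 21]);
translate([48, 0, 1732]) cube([305, 36, 21]);


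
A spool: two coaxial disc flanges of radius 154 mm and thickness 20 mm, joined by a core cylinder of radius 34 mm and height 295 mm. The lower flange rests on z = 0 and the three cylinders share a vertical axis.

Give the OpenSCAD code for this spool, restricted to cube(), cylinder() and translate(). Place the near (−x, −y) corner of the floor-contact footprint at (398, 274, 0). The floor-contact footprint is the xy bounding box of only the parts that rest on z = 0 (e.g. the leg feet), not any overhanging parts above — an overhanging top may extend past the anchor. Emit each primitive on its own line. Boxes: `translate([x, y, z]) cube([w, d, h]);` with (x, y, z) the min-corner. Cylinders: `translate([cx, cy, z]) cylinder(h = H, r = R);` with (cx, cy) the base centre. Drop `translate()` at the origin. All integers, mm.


translate([552, 428, 0]) cylinder(h = 20, r = 154);
translate([552, 428, 20]) cylinder(h = 295, r = 34);
translate([552, 428, 315]) cylinder(h = 20, r = 154);


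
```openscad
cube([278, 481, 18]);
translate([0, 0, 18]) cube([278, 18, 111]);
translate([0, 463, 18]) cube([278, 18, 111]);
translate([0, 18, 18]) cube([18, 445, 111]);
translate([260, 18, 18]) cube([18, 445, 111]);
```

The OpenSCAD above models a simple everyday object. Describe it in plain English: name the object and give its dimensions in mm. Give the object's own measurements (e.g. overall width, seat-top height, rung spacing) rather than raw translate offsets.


An open-topped rectangular box: outside dimensions 278×481×129 mm, with a uniform wall and base thickness of 18 mm. The base is a full 278×481 slab on the floor; four walls sit on top of the base. The front and back walls (the −y and +y sides) span the full width; the two side walls fit between them.


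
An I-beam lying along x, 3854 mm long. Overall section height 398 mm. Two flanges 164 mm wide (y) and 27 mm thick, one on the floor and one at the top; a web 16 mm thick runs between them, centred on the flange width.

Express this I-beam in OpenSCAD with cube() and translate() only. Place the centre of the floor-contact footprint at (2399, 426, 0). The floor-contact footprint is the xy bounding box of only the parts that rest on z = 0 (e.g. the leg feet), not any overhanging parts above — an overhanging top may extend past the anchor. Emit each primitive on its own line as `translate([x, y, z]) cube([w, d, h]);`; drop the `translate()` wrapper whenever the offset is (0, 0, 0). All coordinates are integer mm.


translate([472, 344, 0]) cube([3854, 164, 27]);
translate([472, 418, 27]) cube([3854, 16, 344]);
translate([472, 344, 371]) cube([3854, 164, 27]);


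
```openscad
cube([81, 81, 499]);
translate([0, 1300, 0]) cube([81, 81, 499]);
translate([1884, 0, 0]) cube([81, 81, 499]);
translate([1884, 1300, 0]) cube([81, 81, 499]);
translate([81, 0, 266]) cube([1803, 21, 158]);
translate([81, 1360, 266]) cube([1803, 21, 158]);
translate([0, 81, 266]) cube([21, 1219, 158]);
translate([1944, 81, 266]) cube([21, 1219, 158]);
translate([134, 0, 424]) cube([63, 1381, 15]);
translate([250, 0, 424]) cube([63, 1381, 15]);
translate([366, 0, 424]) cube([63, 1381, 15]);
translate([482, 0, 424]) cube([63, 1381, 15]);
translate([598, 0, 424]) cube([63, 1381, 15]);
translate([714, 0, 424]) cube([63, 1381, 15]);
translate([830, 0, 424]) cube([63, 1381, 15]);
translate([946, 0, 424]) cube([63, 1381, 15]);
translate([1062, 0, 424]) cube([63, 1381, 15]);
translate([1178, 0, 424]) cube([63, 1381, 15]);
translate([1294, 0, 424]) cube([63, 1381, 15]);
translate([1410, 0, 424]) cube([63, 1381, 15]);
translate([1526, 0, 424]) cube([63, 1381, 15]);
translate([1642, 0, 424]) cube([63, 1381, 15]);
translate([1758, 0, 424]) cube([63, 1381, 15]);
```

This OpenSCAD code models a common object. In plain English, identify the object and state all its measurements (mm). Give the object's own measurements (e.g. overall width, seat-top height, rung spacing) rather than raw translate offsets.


A bed frame 1965 mm long (x) by 1381 mm wide (y). Four 81×81 mm corner posts, 499 mm tall, at the corners of the footprint. Four rails of 21 mm thickness and 158 mm height run between adjacent posts with their undersides at z = 266 mm, their outer faces flush with the outside of the frame (the two x-running rails run between the posts' inner faces; the two y-running rails run between the posts' inner faces). 15 slats, each 63 mm wide (x) and 15 mm thick, lie across the top of the two x-running rails, running the full 1381 mm width of the frame in y; along x they sit between the end posts with a 53 mm gap after the −x posts and between neighbouring slats, leaving 63 mm before the +x posts.


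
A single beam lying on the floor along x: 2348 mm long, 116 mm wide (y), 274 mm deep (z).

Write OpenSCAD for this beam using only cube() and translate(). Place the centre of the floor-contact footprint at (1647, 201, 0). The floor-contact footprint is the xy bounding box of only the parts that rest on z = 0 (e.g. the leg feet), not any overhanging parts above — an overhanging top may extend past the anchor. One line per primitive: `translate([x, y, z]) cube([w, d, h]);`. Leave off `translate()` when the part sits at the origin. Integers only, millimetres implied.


translate([473, 143, 0]) cube([2348, 116, 274]);


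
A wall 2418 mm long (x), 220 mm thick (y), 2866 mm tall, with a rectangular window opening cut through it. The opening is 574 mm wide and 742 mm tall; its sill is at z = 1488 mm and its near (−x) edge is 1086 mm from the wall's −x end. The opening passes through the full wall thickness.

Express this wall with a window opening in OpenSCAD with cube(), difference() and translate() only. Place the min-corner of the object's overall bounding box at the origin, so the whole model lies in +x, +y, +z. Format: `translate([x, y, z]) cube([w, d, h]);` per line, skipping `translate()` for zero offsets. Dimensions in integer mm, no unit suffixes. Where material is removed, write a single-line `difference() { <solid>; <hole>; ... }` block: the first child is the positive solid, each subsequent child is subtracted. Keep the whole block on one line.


difference() { cube([2418, 220, 2866]); translate([1086, 0, 1488]) cube([574, 220, 742]); }


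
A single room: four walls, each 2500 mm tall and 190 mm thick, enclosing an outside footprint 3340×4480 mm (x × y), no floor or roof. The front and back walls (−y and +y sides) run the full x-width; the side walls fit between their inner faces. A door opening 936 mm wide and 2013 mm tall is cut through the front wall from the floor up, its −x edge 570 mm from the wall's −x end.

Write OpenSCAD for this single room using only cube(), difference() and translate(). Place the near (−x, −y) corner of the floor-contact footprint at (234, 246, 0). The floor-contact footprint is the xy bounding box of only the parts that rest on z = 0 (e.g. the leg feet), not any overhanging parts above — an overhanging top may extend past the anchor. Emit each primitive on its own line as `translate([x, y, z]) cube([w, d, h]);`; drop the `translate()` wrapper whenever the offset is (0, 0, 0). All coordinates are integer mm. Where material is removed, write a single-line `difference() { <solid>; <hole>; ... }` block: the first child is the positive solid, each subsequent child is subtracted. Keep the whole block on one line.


difference() { translate([234, 246, 0]) cube([3340, 190, 2500]); translate([804, 246, 0]) cube([936, 190, 2013]); }
translate([234, 4536, 0]) cube([3340, 190, 2500]);
translate([234, 436, 0]) cube([190, 4100, 2500]);
translate([3384, 436, 0]) cube([190, 4100, 2500]);


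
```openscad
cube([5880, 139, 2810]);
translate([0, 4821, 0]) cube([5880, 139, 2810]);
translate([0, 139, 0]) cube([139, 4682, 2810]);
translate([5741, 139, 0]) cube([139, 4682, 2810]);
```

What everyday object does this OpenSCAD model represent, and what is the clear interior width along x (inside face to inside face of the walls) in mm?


A house (or room) frame. The interior width is 5602 mm.

Four 2810 mm walls enclosing a rectangle with no floor or roof — a room or house frame. Outside width is 5880 mm and wall thickness is 139 mm, so the interior width is 5880 − 2 × 139 = 5602 mm.


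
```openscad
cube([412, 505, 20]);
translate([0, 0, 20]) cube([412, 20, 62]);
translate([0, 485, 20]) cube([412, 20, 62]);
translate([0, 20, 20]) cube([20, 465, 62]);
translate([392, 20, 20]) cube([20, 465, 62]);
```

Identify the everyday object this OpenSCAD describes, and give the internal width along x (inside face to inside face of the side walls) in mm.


An open box. The internal width is 372 mm.

A 412×505 base slab with four walls standing on it — an open box. The base is 412 mm wide and the walls are 20 mm thick, so the internal width is 412 − 2 × 20 = 372 mm.


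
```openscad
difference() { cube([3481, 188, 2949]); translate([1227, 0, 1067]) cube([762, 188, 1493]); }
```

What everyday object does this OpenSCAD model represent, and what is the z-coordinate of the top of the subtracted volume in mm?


A wall with a window opening. The window head height is 2560 mm.

A wall with a rectangular opening subtracted — a window. Sill at z = 1067, opening 1493 mm tall, so the head is at 1067 + 1493 = 2560 mm.


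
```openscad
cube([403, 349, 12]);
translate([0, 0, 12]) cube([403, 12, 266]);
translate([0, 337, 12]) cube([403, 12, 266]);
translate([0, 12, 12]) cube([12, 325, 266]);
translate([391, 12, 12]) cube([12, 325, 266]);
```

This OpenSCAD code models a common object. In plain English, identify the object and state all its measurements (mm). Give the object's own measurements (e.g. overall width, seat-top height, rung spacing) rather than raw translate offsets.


An open-topped rectangular box: outside dimensions 403×349×278 mm, with a uniform wall and base thickness of 12 mm. The base is a full 403×349 slab on the floor; four walls sit on top of the base. The front and back walls (the −y and +y sides) span the full width; the two side walls fit between them.


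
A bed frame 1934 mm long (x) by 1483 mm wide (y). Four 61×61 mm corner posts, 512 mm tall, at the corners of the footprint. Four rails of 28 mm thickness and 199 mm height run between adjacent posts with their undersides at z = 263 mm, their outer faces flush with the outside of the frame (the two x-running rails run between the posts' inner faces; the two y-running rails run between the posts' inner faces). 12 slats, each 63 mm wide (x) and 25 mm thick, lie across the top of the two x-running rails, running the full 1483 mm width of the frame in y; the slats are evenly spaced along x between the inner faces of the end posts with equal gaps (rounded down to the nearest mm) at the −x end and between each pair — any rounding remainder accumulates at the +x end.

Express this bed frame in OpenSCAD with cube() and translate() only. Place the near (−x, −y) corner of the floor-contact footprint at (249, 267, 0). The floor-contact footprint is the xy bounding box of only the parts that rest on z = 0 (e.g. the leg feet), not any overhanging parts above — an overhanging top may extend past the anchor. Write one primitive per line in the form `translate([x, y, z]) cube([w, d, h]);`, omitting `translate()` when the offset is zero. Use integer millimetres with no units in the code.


// slat z = rail_z + rail_h = 263 + 199 = 462
// slat gap = ⌊(1812 − 12·63) / 13⌋ = 81
translate([249, 267, 0]) cube([61, 61, 512]);
translate([249, 1689, 0]) cube([61, 61, 512]);
translate([2122, 267, 0]) cube([61, 61, 512]);
translate([2122, 1689, 0]) cube([61, 61, 512]);
translate([310, 267, 263]) cube([1812, 28, 199]);
translate([310, 1722, 263]) cube([1812, 28, 199]);
translate([249, 328, 263]) cube([28, 1361, 199]);
translate([2155, 328, 263]) cube([28, 1361, 199]);
translate([391, 267, 462]) cube([63, 1483, 25]);
translate([535, 267, 462]) cube([63, 1483, 25]);
translate([679, 267, 462]) cube([63, 1483, 25]);
translate([823, 267, 462]) cube([63, 1483, 25]);
translate([967, 267, 462]) cube([63, 1483, 25]);
translate([1111, 267, 462]) cube([63, 1483, 25]);
translate([1255, 267, 462]) cube([63, 1483, 25]);
translate([1399, 267, 462]) cube([63, 1483, 25]);
translate([1543, 267, 462]) cube([63, 1483, 25]);
translate([1687, 267, 462]) cube([63, 1483, 25]);
translate([1831, 267, 462]) cube([63, 1483, 25]);
translate([1975, 267, 462]) cube([63, 1483, 25]);
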